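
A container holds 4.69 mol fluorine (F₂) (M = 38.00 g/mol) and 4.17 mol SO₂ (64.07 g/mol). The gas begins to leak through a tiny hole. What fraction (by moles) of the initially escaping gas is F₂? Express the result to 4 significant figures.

The effusion rate of species i is ∝ p_i/√M_i ∝ n_i/√M_i.
So x_F₂ in the escaping gas = (n_F₂/√M_F₂) / Σ(n_i/√M_i)
= (4.69/√38.00) / (4.69/√38.00 + 4.17/√64.07) = 0.7608/(0.7608 + 0.5210) = 0.5936.

0.5936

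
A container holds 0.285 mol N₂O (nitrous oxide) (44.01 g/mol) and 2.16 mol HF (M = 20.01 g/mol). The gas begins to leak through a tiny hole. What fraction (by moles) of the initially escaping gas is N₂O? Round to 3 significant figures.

0.0817

Effusion rate of each component ∝ n_i/√M_i (partial pressure × 1/√M).
So x_N₂O in the escaping gas = (n_N₂O/√M_N₂O) / Σ(n_i/√M_i)
= (0.285/√44.01) / (0.285/√44.01 + 2.16/√20.01) = 0.04296/(0.04296 + 0.4829) = 0.0817.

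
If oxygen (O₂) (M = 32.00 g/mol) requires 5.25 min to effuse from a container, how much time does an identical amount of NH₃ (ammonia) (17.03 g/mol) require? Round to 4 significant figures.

3.830 min

By Graham's law, t_NH₃/t_O₂ = √(M_NH₃/M_O₂) = √(17.03/32.00) = √0.5322 = 0.7295.
So the time for NH₃ is 5.25 × 0.7295 = 3.830 min.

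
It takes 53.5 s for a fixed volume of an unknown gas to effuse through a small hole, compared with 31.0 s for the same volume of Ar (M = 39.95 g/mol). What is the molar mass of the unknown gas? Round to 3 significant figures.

By Graham's law, t_X/t_Ar = √(M_X/M_Ar).
53.5/31.0 = 1.726 = √(M_X/39.95)
M_X = 39.95 × 1.726² = 39.95 × 2.978 = 119 g/mol

119 g/mol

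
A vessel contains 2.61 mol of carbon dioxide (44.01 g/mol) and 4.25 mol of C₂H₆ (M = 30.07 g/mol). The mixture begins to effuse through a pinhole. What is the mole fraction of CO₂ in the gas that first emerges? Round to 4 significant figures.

0.3367

Rate_i ∝ x_i/√M_i (Graham's law weighted by mole fraction), so the effusate composition follows n_i/√M_i.
x_CO₂(eff) = (n_CO₂/√M_CO₂) / (n_CO₂/√M_CO₂ + n_C₂H₆/√M_C₂H₆)
= (2.61/√44.01) / (2.61/√44.01 + 4.25/√30.07) = 0.3934/(0.3934 + 0.7750) = 0.3367.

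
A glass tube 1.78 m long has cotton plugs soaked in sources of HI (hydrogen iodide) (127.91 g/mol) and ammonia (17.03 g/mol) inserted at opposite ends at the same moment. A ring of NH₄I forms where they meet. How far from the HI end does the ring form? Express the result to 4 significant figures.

The fronts meet when d_HI + d_NH₃ = L with d_HI/d_NH₃ = √(M_NH₃/M_HI) (Graham's law). Here √(M_NH₃/M_HI) = √(17.03/127.91) = 0.3649.
With d_HI + d_NH₃ = 1.78 m, d_NH₃ = 1.78/(1 + 0.3649) = 1.304 m.
d_HI = 1.78 − 1.304 = 0.4759 m.

0.4759 m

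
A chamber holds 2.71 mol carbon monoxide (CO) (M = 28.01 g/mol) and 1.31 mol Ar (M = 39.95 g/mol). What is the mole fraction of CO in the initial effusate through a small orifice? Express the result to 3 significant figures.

0.712

Each component's effusion rate ∝ (its partial pressure)·(1/√M) ∝ n_i/√M_i.
Mole fraction of CO in the effusate = (n_CO/√M_CO) / (n_CO/√M_CO + n_Ar/√M_Ar)
= (2.71/√28.01) / (2.71/√28.01 + 1.31/√39.95) = 0.5121/(0.5121 + 0.2073) = 0.712.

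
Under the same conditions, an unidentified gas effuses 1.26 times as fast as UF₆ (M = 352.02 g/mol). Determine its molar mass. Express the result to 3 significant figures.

From Graham's law, rate_X/rate_UF₆ = √(M_UF₆/M_X).
1.26 = √(352.02/M_X)
M_X = 352.02 / 1.26² = 352.02 / 1.588 = 222 g/mol

222 g/mol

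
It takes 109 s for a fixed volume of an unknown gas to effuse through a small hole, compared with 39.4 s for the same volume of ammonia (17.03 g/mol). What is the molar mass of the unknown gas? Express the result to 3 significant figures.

130 g/mol

Graham's law gives t_X/t_NH₃ = √(M_X/M_NH₃).
109/39.4 = 2.766 = √(M_X/17.03)
M_X = 17.03 × 2.766² = 17.03 × 7.654 = 130 g/mol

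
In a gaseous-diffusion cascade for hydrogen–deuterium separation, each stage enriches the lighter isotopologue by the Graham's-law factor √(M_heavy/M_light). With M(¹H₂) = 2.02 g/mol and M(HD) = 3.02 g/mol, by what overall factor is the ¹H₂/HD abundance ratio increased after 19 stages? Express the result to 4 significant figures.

45.63

Overall factor = α^19 with α = √(3.02/2.02), i.e. (3.02/2.02)^(19/2).
= 1.49505^(19/2) = 45.63.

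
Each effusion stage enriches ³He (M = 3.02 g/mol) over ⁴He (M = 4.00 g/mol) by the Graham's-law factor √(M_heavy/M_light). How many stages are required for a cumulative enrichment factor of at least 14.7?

Per stage α = (4.00/3.02)^(1/2) = 1.32450^0.5, giving ln α = 0.1405.
Need α^N ≥ 14.7 ⇒ N ≥ ln(14.7) / ln α = 2.688 / 0.1405 = 19.13.
So at least 20 stages are needed.

20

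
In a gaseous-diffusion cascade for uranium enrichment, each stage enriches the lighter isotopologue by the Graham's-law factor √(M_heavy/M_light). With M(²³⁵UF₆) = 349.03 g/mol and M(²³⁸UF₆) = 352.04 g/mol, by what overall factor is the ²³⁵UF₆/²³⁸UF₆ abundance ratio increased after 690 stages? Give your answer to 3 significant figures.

19.3

Each stage multiplies the ratio by α = √(352.04/349.03), so after 690 stages the overall factor is α^690 = (352.04/349.03)^(690/2).
= 1.00862^345 = 19.3.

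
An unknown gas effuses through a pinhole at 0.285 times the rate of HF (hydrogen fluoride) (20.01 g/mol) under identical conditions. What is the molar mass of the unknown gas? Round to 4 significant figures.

Using Graham's law: rate_X/rate_HF = √(M_HF/M_X).
0.285 = √(20.01/M_X)
M_X = 20.01 / 0.285² = 20.01 / 0.08122 = 246.4 g/mol

246.4 g/mol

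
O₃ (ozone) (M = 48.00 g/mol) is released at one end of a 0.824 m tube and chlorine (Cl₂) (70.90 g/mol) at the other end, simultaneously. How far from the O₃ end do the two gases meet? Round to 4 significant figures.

0.4521 m

The fronts meet when d_O₃ + d_Cl₂ = L with d_O₃/d_Cl₂ = √(M_Cl₂/M_O₃) (Graham's law). Here √(M_Cl₂/M_O₃) = √(70.90/48.00) = 1.215.
With d_O₃ + d_Cl₂ = 0.824 m, d_Cl₂ = 0.824/(1 + 1.215) = 0.3719 m.
d_O₃ = 0.824 − 0.3719 = 0.4521 m.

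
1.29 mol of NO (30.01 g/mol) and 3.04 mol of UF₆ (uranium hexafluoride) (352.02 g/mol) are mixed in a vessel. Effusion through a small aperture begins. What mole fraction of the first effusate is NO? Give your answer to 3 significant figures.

Each component's effusion rate ∝ (its partial pressure)·(1/√M) ∝ n_i/√M_i.
So x_NO in the escaping gas = (n_NO/√M_NO) / Σ(n_i/√M_i)
= (1.29/√30.01) / (1.29/√30.01 + 3.04/√352.02) = 0.2355/(0.2355 + 0.1620) = 0.592.

0.592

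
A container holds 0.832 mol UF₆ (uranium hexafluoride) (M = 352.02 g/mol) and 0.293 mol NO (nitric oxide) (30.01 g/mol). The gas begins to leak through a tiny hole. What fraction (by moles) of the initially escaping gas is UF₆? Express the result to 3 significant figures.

0.453

Rate_i ∝ x_i/√M_i (Graham's law weighted by mole fraction), so the effusate composition follows n_i/√M_i.
So x_UF₆ in the escaping gas = (n_UF₆/√M_UF₆) / Σ(n_i/√M_i)
= (0.832/√352.02) / (0.832/√352.02 + 0.293/√30.01) = 0.04434/(0.04434 + 0.05349) = 0.453.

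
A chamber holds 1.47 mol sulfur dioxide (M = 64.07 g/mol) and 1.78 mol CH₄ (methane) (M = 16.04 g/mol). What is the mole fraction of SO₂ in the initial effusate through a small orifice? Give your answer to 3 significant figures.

0.292

Each component's effusion rate ∝ (its partial pressure)·(1/√M) ∝ n_i/√M_i.
x_SO₂(eff) = (n_SO₂/√M_SO₂) / (n_SO₂/√M_SO₂ + n_CH₄/√M_CH₄)
= (1.47/√64.07) / (1.47/√64.07 + 1.78/√16.04) = 0.1836/(0.1836 + 0.4444) = 0.292.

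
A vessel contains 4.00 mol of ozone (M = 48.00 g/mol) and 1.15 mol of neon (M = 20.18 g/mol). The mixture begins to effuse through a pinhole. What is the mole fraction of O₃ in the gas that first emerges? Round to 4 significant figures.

0.6928

Effusion rate of each component ∝ n_i/√M_i (partial pressure × 1/√M).
So x_O₃ in the escaping gas = (n_O₃/√M_O₃) / Σ(n_i/√M_i)
= (4.00/√48.00) / (4.00/√48.00 + 1.15/√20.18) = 0.5774/(0.5774 + 0.2560) = 0.6928.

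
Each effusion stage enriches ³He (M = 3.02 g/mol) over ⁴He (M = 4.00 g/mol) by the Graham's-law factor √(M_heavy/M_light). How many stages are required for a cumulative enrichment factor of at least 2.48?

With α = √(4.00/3.02) per stage, ln α = ½ ln(1.32450) = 0.1405.
Need α^N ≥ 2.48 ⇒ N ≥ ln(2.48) / ln α = 0.9083 / 0.1405 = 6.46.
Rounding up, N = 7 stages.

7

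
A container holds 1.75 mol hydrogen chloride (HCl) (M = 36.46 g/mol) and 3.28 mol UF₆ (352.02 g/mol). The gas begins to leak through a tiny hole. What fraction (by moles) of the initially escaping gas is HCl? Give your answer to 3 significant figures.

0.624

Each component's effusion rate ∝ (its partial pressure)·(1/√M) ∝ n_i/√M_i.
Mole fraction of HCl in the effusate = (n_HCl/√M_HCl) / (n_HCl/√M_HCl + n_UF₆/√M_UF₆)
= (1.75/√36.46) / (1.75/√36.46 + 3.28/√352.02) = 0.2898/(0.2898 + 0.1748) = 0.624.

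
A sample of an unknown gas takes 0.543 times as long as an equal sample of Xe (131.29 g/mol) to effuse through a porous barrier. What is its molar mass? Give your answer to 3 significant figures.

38.7 g/mol

Graham's law gives t_X/t_Xe = √(M_X/M_Xe).
0.543 = √(M_X/131.29)
M_X = 131.29 × 0.543² = 131.29 × 0.2948 = 38.7 g/mol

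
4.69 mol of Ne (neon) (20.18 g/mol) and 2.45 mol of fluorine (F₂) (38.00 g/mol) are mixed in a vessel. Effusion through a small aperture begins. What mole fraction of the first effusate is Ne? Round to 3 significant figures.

The effusion rate of species i is ∝ p_i/√M_i ∝ n_i/√M_i.
Mole fraction of Ne in the effusate = (n_Ne/√M_Ne) / (n_Ne/√M_Ne + n_F₂/√M_F₂)
= (4.69/√20.18) / (4.69/√20.18 + 2.45/√38.00) = 1.044/(1.044 + 0.3974) = 0.724.

0.724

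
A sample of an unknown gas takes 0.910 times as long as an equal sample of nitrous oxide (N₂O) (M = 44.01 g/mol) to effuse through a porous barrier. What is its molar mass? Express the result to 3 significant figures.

36.4 g/mol

Graham's law gives t_X/t_N₂O = √(M_X/M_N₂O).
0.910 = √(M_X/44.01)
M_X = 44.01 × 0.910² = 44.01 × 0.8281 = 36.4 g/mol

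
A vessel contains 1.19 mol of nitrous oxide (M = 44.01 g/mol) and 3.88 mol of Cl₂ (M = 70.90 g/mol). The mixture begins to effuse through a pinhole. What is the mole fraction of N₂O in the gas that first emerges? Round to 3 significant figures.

0.280

Each component's effusion rate ∝ (its partial pressure)·(1/√M) ∝ n_i/√M_i.
Mole fraction of N₂O in the effusate = (n_N₂O/√M_N₂O) / (n_N₂O/√M_N₂O + n_Cl₂/√M_Cl₂)
= (1.19/√44.01) / (1.19/√44.01 + 3.88/√70.90) = 0.1794/(0.1794 + 0.4608) = 0.280.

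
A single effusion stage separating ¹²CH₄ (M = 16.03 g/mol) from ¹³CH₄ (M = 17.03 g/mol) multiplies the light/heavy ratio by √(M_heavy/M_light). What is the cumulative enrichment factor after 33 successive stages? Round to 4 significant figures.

After 33 stages the ratio has grown by (√(17.03/16.03))^33 = (17.03/16.03)^(33/2).
= 1.06238^(33/2) = 2.714.

2.714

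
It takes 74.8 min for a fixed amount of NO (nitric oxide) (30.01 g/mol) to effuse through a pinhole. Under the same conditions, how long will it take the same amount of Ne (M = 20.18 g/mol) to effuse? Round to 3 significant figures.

From Graham's law, t_Ne/t_NO = √(M_Ne/M_NO) = √(20.18/30.01) = √0.6724 = 0.8200.
So the time for Ne is 74.8 × 0.8200 = 61.3 min.

61.3 min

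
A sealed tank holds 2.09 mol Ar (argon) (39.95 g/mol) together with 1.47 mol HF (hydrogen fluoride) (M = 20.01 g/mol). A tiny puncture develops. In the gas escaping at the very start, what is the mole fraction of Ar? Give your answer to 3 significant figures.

0.502

Effusion rate of each component ∝ n_i/√M_i (partial pressure × 1/√M).
Mole fraction of Ar in the effusate = (n_Ar/√M_Ar) / (n_Ar/√M_Ar + n_HF/√M_HF)
= (2.09/√39.95) / (2.09/√39.95 + 1.47/√20.01) = 0.3307/(0.3307 + 0.3286) = 0.502.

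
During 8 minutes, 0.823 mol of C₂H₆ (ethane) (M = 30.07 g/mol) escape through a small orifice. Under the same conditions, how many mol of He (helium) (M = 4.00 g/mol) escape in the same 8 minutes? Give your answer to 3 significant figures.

From Graham's law, rate_He/rate_C₂H₆ = √(M_C₂H₆/M_He) = √(30.07/4.00) = √7.518 = 2.742.
So the amount for He is 0.823 × 2.742 = 2.26 mol.

2.26 mol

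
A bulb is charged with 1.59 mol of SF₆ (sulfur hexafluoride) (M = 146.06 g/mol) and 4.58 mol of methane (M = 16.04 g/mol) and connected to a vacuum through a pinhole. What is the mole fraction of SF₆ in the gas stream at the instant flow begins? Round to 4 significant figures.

0.1032

The effusion rate of species i is ∝ p_i/√M_i ∝ n_i/√M_i.
Mole fraction of SF₆ in the effusate = (n_SF₆/√M_SF₆) / (n_SF₆/√M_SF₆ + n_CH₄/√M_CH₄)
= (1.59/√146.06) / (1.59/√146.06 + 4.58/√16.04) = 0.1316/(0.1316 + 1.144) = 0.1032.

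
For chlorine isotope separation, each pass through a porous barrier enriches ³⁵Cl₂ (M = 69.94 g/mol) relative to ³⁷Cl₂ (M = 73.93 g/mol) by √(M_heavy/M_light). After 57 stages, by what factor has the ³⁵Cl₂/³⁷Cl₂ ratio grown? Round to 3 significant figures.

4.86

Each stage multiplies the ratio by α = √(73.93/69.94), so after 57 stages the overall factor is α^57 = (73.93/69.94)^(57/2).
= 1.05705^(57/2) = 4.86.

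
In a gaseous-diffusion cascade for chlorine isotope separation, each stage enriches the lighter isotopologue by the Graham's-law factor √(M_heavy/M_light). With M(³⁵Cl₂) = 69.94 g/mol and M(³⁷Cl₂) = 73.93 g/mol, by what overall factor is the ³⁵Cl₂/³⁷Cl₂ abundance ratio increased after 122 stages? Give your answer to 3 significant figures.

29.5

Each stage multiplies the ratio by α = √(73.93/69.94), so after 122 stages the overall factor is α^122 = (73.93/69.94)^(122/2).
= 1.05705^61 = 29.5.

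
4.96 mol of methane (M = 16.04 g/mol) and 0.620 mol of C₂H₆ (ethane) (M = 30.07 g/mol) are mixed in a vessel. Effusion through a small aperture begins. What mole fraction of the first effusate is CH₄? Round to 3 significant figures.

Each component's effusion rate ∝ (its partial pressure)·(1/√M) ∝ n_i/√M_i.
So x_CH₄ in the escaping gas = (n_CH₄/√M_CH₄) / Σ(n_i/√M_i)
= (4.96/√16.04) / (4.96/√16.04 + 0.620/√30.07) = 1.238/(1.238 + 0.1131) = 0.916.

0.916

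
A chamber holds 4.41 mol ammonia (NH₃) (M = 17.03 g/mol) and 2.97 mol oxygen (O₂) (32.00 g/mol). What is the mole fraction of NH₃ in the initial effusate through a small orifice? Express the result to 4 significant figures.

Each component's effusion rate ∝ (its partial pressure)·(1/√M) ∝ n_i/√M_i.
So x_NH₃ in the escaping gas = (n_NH₃/√M_NH₃) / Σ(n_i/√M_i)
= (4.41/√17.03) / (4.41/√17.03 + 2.97/√32.00) = 1.069/(1.069 + 0.5250) = 0.6706.

0.6706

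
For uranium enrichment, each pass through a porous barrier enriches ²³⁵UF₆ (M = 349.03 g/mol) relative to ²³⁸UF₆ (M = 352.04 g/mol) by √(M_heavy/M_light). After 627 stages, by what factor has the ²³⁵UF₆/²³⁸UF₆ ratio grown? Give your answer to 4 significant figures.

After 627 stages the ratio has grown by (√(352.04/349.03))^627 = (352.04/349.03)^(627/2).
= 1.00862^(627/2) = 14.76.

14.76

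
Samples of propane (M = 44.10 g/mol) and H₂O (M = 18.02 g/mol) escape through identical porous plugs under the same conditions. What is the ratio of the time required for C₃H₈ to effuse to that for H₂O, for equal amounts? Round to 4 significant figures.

1.564

By Graham's law, t_C₃H₈/t_H₂O = √(M_C₃H₈/M_H₂O) = √(44.10/18.02) = √2.447 = 1.564.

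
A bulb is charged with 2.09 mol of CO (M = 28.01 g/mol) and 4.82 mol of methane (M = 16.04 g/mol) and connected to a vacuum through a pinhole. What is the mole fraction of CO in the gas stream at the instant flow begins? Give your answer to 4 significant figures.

Rate_i ∝ x_i/√M_i (Graham's law weighted by mole fraction), so the effusate composition follows n_i/√M_i.
So x_CO in the escaping gas = (n_CO/√M_CO) / Σ(n_i/√M_i)
= (2.09/√28.01) / (2.09/√28.01 + 4.82/√16.04) = 0.3949/(0.3949 + 1.203) = 0.2471.

0.2471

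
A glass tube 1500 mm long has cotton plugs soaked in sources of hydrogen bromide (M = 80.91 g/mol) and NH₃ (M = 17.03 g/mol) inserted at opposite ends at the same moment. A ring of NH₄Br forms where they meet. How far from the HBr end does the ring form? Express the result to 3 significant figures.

472 mm

The fronts meet when d_HBr + d_NH₃ = L with d_HBr/d_NH₃ = √(M_NH₃/M_HBr) (Graham's law). Here √(M_NH₃/M_HBr) = √(17.03/80.91) = 0.4588.
With d_HBr + d_NH₃ = 1500 mm, d_NH₃ = 1500/(1 + 0.4588) = 1028 mm.
d_HBr = 1500 − 1028 = 472 mm.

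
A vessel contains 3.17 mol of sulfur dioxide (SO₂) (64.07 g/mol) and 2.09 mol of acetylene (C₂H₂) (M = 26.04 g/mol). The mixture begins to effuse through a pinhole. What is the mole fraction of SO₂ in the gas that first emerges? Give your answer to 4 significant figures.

Each component's effusion rate ∝ (its partial pressure)·(1/√M) ∝ n_i/√M_i.
x_SO₂(eff) = (n_SO₂/√M_SO₂) / (n_SO₂/√M_SO₂ + n_C₂H₂/√M_C₂H₂)
= (3.17/√64.07) / (3.17/√64.07 + 2.09/√26.04) = 0.3960/(0.3960 + 0.4096) = 0.4916.

0.4916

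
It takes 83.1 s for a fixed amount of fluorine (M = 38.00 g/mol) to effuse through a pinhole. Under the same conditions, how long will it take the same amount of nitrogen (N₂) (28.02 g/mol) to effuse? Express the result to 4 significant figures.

Since effusion rate ∝ 1/√M, t_N₂/t_F₂ = √(M_N₂/M_F₂) = √(28.02/38.00) = √0.7374 = 0.8587.
So the time for N₂ is 83.1 × 0.8587 = 71.36 s.

71.36 s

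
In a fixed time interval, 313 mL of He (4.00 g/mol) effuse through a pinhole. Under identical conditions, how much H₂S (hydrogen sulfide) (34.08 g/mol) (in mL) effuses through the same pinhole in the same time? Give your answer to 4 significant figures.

107.2 mL

From Graham's law, rate_H₂S/rate_He = √(M_He/M_H₂S) = √(4.00/34.08) = √0.1174 = 0.3426.
So the volume for H₂S is 313 × 0.3426 = 107.2 mL.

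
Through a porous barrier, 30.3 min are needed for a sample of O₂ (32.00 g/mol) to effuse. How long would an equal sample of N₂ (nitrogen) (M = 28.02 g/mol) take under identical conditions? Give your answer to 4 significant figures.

28.35 min

Since effusion rate ∝ 1/√M, t_N₂/t_O₂ = √(M_N₂/M_O₂) = √(28.02/32.00) = √0.8756 = 0.9357.
So the time for N₂ is 30.3 × 0.9357 = 28.35 min.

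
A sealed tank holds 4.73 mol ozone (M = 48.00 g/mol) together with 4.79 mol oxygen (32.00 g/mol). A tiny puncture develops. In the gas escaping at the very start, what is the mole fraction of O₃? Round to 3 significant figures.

0.446

Each component's effusion rate ∝ (its partial pressure)·(1/√M) ∝ n_i/√M_i.
x_O₃(eff) = (n_O₃/√M_O₃) / (n_O₃/√M_O₃ + n_O₂/√M_O₂)
= (4.73/√48.00) / (4.73/√48.00 + 4.79/√32.00) = 0.6827/(0.6827 + 0.8468) = 0.446.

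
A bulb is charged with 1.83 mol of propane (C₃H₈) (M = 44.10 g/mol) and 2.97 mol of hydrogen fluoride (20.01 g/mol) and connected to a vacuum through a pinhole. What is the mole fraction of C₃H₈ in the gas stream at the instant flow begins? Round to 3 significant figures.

0.293

Effusion rate of each component ∝ n_i/√M_i (partial pressure × 1/√M).
So x_C₃H₈ in the escaping gas = (n_C₃H₈/√M_C₃H₈) / Σ(n_i/√M_i)
= (1.83/√44.10) / (1.83/√44.10 + 2.97/√20.01) = 0.2756/(0.2756 + 0.6639) = 0.293.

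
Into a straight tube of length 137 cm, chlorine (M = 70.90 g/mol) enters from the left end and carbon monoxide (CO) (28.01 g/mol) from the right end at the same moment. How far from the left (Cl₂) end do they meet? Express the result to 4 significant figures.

52.88 cm

Distances travelled in equal time are proportional to diffusion rates, so d_Cl₂/d_CO = √(M_CO/M_Cl₂) = √(28.01/70.90) = 0.6285.
With d_Cl₂ + d_CO = 137 cm, d_CO = 137/(1 + 0.6285) = 84.12 cm.
d_Cl₂ = 137 − 84.12 = 52.88 cm.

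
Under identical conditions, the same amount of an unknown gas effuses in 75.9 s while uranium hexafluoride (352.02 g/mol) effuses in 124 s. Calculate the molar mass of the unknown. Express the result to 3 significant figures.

132 g/mol

Since effusion rate ∝ 1/√M, t_X/t_UF₆ = √(M_X/M_UF₆).
75.9/124 = 0.6121 = √(M_X/352.02)
M_X = 352.02 × 0.6121² = 352.02 × 0.3747 = 132 g/mol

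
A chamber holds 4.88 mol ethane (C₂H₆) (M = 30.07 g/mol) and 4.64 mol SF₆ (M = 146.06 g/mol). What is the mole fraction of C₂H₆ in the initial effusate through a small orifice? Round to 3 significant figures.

Rate_i ∝ x_i/√M_i (Graham's law weighted by mole fraction), so the effusate composition follows n_i/√M_i.
Mole fraction of C₂H₆ in the effusate = (n_C₂H₆/√M_C₂H₆) / (n_C₂H₆/√M_C₂H₆ + n_SF₆/√M_SF₆)
= (4.88/√30.07) / (4.88/√30.07 + 4.64/√146.06) = 0.8899/(0.8899 + 0.3839) = 0.699.

0.699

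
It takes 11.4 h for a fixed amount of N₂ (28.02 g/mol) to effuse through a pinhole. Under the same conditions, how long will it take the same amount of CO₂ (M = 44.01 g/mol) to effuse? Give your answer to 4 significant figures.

14.29 h

By Graham's law, t_CO₂/t_N₂ = √(M_CO₂/M_N₂) = √(44.01/28.02) = √1.571 = 1.253.
So the time for CO₂ is 11.4 × 1.253 = 14.29 h.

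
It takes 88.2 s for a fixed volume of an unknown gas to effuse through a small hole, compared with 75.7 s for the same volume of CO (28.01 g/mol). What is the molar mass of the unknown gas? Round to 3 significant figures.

Graham's law gives t_X/t_CO = √(M_X/M_CO).
88.2/75.7 = 1.165 = √(M_X/28.01)
M_X = 28.01 × 1.165² = 28.01 × 1.358 = 38.0 g/mol

38.0 g/mol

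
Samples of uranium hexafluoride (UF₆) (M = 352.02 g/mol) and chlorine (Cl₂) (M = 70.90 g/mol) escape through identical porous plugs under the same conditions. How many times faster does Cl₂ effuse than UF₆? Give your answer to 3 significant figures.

By Graham's law, rate_Cl₂/rate_UF₆ = √(M_UF₆/M_Cl₂) = √(352.02/70.90) = √4.965 = 2.23.

2.23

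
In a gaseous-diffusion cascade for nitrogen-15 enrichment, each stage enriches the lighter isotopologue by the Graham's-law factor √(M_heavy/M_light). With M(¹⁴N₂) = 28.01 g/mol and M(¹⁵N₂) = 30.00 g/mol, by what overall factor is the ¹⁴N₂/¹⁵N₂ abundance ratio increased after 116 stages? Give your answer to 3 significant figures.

Each stage multiplies the ratio by α = √(30.00/28.01), so after 116 stages the overall factor is α^116 = (30.00/28.01)^(116/2).
= 1.07105^58 = 53.6.

53.6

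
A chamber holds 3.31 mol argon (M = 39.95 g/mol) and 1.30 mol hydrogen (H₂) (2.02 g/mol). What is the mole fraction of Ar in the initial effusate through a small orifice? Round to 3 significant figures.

0.364

The effusion rate of species i is ∝ p_i/√M_i ∝ n_i/√M_i.
So x_Ar in the escaping gas = (n_Ar/√M_Ar) / Σ(n_i/√M_i)
= (3.31/√39.95) / (3.31/√39.95 + 1.30/√2.02) = 0.5237/(0.5237 + 0.9147) = 0.364.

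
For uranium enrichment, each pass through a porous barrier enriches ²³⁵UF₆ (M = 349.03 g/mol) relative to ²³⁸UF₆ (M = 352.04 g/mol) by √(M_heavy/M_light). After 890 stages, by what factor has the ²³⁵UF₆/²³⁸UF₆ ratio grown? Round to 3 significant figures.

45.7

The single-stage factor is √(M_heavy/M_light), so 890 stages give [√(352.04/349.03)]^890 = (352.04/349.03)^(890/2).
= 1.00862^445 = 45.7.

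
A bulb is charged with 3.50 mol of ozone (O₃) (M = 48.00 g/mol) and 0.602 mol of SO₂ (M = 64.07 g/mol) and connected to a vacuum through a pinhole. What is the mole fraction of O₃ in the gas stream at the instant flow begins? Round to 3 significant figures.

Each component's effusion rate ∝ (its partial pressure)·(1/√M) ∝ n_i/√M_i.
So x_O₃ in the escaping gas = (n_O₃/√M_O₃) / Σ(n_i/√M_i)
= (3.50/√48.00) / (3.50/√48.00 + 0.602/√64.07) = 0.5052/(0.5052 + 0.07521) = 0.870.

0.870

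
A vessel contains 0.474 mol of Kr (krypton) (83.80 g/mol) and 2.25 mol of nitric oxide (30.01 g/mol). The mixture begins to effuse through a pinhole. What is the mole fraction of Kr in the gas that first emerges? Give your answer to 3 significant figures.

0.112

Rate_i ∝ x_i/√M_i (Graham's law weighted by mole fraction), so the effusate composition follows n_i/√M_i.
x_Kr(eff) = (n_Kr/√M_Kr) / (n_Kr/√M_Kr + n_NO/√M_NO)
= (0.474/√83.80) / (0.474/√83.80 + 2.25/√30.01) = 0.05178/(0.05178 + 0.4107) = 0.112.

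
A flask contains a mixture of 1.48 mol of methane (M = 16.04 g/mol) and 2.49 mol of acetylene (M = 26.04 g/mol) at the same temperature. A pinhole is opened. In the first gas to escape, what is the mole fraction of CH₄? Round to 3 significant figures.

Rate_i ∝ x_i/√M_i (Graham's law weighted by mole fraction), so the effusate composition follows n_i/√M_i.
So x_CH₄ in the escaping gas = (n_CH₄/√M_CH₄) / Σ(n_i/√M_i)
= (1.48/√16.04) / (1.48/√16.04 + 2.49/√26.04) = 0.3695/(0.3695 + 0.4880) = 0.431.

0.431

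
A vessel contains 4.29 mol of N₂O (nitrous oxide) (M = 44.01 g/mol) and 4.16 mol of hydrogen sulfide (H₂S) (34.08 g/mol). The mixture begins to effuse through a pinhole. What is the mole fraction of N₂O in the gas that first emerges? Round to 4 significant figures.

Each component's effusion rate ∝ (its partial pressure)·(1/√M) ∝ n_i/√M_i.
x_N₂O(eff) = (n_N₂O/√M_N₂O) / (n_N₂O/√M_N₂O + n_H₂S/√M_H₂S)
= (4.29/√44.01) / (4.29/√44.01 + 4.16/√34.08) = 0.6467/(0.6467 + 0.7126) = 0.4757.

0.4757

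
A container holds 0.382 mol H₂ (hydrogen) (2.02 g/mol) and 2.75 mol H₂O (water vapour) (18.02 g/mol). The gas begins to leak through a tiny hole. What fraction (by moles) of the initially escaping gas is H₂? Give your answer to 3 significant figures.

The effusion rate of species i is ∝ p_i/√M_i ∝ n_i/√M_i.
x_H₂(eff) = (n_H₂/√M_H₂) / (n_H₂/√M_H₂ + n_H₂O/√M_H₂O)
= (0.382/√2.02) / (0.382/√2.02 + 2.75/√18.02) = 0.2688/(0.2688 + 0.6478) = 0.293.

0.293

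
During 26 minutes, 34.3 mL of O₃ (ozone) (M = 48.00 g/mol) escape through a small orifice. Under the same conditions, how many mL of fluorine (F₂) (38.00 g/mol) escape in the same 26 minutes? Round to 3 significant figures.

38.5 mL

By Graham's law, rate_F₂/rate_O₃ = √(M_O₃/M_F₂) = √(48.00/38.00) = √1.263 = 1.124.
So the volume for F₂ is 34.3 × 1.124 = 38.5 mL.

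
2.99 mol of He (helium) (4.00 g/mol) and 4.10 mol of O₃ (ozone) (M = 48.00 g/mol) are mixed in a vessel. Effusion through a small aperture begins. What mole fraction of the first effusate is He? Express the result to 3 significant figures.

0.716

The effusion rate of species i is ∝ p_i/√M_i ∝ n_i/√M_i.
x_He(eff) = (n_He/√M_He) / (n_He/√M_He + n_O₃/√M_O₃)
= (2.99/√4.00) / (2.99/√4.00 + 4.10/√48.00) = 1.495/(1.495 + 0.5918) = 0.716.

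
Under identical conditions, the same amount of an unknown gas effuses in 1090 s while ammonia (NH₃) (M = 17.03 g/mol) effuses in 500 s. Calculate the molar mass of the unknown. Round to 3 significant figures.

By Graham's law, t_X/t_NH₃ = √(M_X/M_NH₃).
1090/500 = 2.180 = √(M_X/17.03)
M_X = 17.03 × 2.180² = 17.03 × 4.752 = 80.9 g/mol

80.9 g/mol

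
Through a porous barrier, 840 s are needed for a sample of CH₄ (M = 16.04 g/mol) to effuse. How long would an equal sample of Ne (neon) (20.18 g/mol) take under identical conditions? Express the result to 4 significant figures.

942.2 s

Since effusion rate ∝ 1/√M, t_Ne/t_CH₄ = √(M_Ne/M_CH₄) = √(20.18/16.04) = √1.258 = 1.122.
So the time for Ne is 840 × 1.122 = 942.2 s.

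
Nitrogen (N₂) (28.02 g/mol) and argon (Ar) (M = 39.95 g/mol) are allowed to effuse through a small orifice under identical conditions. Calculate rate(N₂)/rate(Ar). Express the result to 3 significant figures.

1.19

From Graham's law, rate_N₂/rate_Ar = √(M_Ar/M_N₂) = √(39.95/28.02) = √1.426 = 1.19.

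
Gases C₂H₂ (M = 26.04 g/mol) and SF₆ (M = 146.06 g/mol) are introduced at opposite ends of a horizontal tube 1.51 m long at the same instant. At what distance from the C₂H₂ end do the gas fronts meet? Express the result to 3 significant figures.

1.06 m

In equal time, each gas travels a distance ∝ its rate ∝ 1/√M, so d_C₂H₂/d_SF₆ = √(M_SF₆/M_C₂H₂) = √(146.06/26.04) = 2.368.
With d_C₂H₂ + d_SF₆ = 1.51 m, d_SF₆ = 1.51/(1 + 2.368) = 0.4483 m.
d_C₂H₂ = 1.51 − 0.4483 = 1.06 m.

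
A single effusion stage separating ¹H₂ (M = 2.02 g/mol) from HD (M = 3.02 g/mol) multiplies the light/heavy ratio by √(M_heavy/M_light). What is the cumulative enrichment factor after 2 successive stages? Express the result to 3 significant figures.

After 2 stages the ratio has grown by (√(3.02/2.02))^2 = (3.02/2.02)^(2/2).
= 1.49505^1 = 1.50.

1.50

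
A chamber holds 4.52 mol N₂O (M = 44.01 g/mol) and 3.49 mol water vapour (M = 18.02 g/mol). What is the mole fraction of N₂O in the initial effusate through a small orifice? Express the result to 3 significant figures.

Each component's effusion rate ∝ (its partial pressure)·(1/√M) ∝ n_i/√M_i.
So x_N₂O in the escaping gas = (n_N₂O/√M_N₂O) / Σ(n_i/√M_i)
= (4.52/√44.01) / (4.52/√44.01 + 3.49/√18.02) = 0.6813/(0.6813 + 0.8221) = 0.453.

0.453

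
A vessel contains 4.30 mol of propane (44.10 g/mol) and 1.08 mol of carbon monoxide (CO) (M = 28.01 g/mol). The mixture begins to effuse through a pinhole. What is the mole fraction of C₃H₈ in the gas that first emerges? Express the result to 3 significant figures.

0.760

The effusion rate of species i is ∝ p_i/√M_i ∝ n_i/√M_i.
Mole fraction of C₃H₈ in the effusate = (n_C₃H₈/√M_C₃H₈) / (n_C₃H₈/√M_C₃H₈ + n_CO/√M_CO)
= (4.30/√44.10) / (4.30/√44.10 + 1.08/√28.01) = 0.6475/(0.6475 + 0.2041) = 0.760.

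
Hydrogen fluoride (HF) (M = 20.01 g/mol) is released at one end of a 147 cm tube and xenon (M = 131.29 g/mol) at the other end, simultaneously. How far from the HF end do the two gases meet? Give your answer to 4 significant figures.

105.7 cm

In equal time, each gas travels a distance ∝ its rate ∝ 1/√M, so d_HF/d_Xe = √(M_Xe/M_HF) = √(131.29/20.01) = 2.561.
With d_HF + d_Xe = 147 cm, d_Xe = 147/(1 + 2.561) = 41.27 cm.
d_HF = 147 − 41.27 = 105.7 cm.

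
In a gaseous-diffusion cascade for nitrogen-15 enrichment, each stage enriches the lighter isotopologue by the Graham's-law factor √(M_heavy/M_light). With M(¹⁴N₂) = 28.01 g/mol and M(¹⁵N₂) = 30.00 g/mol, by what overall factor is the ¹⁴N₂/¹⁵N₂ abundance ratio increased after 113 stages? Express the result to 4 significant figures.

After 113 stages the ratio has grown by (√(30.00/28.01))^113 = (30.00/28.01)^(113/2).
= 1.07105^(113/2) = 48.32.

48.32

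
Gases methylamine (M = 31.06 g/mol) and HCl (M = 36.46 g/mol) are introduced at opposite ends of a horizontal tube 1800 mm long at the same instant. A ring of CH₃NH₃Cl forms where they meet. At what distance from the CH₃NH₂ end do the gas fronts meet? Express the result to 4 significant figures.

Graham's law gives d_CH₃NH₂/d_HCl = rate_CH₃NH₂/rate_HCl = √(M_HCl/M_CH₃NH₂) = √(36.46/31.06) = 1.083.
With d_CH₃NH₂ + d_HCl = 1800 mm, d_HCl = 1800/(1 + 1.083) = 864.0 mm.
d_CH₃NH₂ = 1800 − 864.0 = 936.0 mm.

936.0 mm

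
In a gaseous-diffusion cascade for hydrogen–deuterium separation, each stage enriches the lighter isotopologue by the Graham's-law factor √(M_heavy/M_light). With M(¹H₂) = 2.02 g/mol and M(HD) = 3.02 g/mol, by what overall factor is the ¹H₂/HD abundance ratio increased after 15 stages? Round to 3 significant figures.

20.4

Overall factor = α^15 with α = √(3.02/2.02), i.e. (3.02/2.02)^(15/2).
= 1.49505^(15/2) = 20.4.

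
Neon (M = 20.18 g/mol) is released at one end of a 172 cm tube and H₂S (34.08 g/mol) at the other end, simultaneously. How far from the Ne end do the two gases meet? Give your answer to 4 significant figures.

97.20 cm

Distances travelled in equal time are proportional to diffusion rates, so d_Ne/d_H₂S = √(M_H₂S/M_Ne) = √(34.08/20.18) = 1.300.
With d_Ne + d_H₂S = 172 cm, d_H₂S = 172/(1 + 1.300) = 74.80 cm.
d_Ne = 172 − 74.80 = 97.20 cm.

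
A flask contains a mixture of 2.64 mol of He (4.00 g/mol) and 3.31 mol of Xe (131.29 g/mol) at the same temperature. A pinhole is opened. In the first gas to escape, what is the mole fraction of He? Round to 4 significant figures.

Rate_i ∝ x_i/√M_i (Graham's law weighted by mole fraction), so the effusate composition follows n_i/√M_i.
Mole fraction of He in the effusate = (n_He/√M_He) / (n_He/√M_He + n_Xe/√M_Xe)
= (2.64/√4.00) / (2.64/√4.00 + 3.31/√131.29) = 1.320/(1.320 + 0.2889) = 0.8204.

0.8204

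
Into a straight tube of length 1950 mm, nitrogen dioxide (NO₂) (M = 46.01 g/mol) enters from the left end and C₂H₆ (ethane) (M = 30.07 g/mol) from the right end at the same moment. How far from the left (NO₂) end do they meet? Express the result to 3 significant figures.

872 mm

Distances travelled in equal time are proportional to diffusion rates, so d_NO₂/d_C₂H₆ = √(M_C₂H₆/M_NO₂) = √(30.07/46.01) = 0.8084.
With d_NO₂ + d_C₂H₆ = 1950 mm, d_C₂H₆ = 1950/(1 + 0.8084) = 1078 mm.
d_NO₂ = 1950 − 1078 = 872 mm.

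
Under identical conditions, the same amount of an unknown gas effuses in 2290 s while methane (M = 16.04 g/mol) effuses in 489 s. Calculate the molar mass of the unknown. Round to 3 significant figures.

352 g/mol

Graham's law gives t_X/t_CH₄ = √(M_X/M_CH₄).
2290/489 = 4.683 = √(M_X/16.04)
M_X = 16.04 × 4.683² = 16.04 × 21.93 = 352 g/mol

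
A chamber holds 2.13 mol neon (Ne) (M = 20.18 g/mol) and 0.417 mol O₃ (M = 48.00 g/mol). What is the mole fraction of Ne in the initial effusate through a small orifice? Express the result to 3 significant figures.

Effusion rate of each component ∝ n_i/√M_i (partial pressure × 1/√M).
So x_Ne in the escaping gas = (n_Ne/√M_Ne) / Σ(n_i/√M_i)
= (2.13/√20.18) / (2.13/√20.18 + 0.417/√48.00) = 0.4742/(0.4742 + 0.06019) = 0.887.

0.887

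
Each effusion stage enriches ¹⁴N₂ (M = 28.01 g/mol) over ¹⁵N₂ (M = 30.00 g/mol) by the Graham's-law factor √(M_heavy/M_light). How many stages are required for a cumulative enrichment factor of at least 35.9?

105

Single-stage factor α = √(30.00/28.01), so ln α = ½ ln(1.07105) = 0.03432.
Need α^N ≥ 35.9 ⇒ N ≥ ln(35.9) / ln α = 3.581 / 0.03432 = 104.34.
Minimum whole number of stages: N = 105.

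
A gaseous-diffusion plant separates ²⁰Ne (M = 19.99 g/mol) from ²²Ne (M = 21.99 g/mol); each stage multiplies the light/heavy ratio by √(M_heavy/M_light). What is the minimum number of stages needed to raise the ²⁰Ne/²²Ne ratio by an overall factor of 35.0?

75

Per stage α = (21.99/19.99)^(1/2) = 1.10005^0.5, giving ln α = 0.04768.
Need α^N ≥ 35.0 ⇒ N ≥ ln(35.0) / ln α = 3.555 / 0.04768 = 74.57.
Rounding up, N = 75 stages.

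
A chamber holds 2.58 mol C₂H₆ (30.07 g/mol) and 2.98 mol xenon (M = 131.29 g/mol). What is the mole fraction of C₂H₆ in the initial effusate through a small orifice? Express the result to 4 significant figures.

0.6440

Effusion rate of each component ∝ n_i/√M_i (partial pressure × 1/√M).
So x_C₂H₆ in the escaping gas = (n_C₂H₆/√M_C₂H₆) / Σ(n_i/√M_i)
= (2.58/√30.07) / (2.58/√30.07 + 2.98/√131.29) = 0.4705/(0.4705 + 0.2601) = 0.6440.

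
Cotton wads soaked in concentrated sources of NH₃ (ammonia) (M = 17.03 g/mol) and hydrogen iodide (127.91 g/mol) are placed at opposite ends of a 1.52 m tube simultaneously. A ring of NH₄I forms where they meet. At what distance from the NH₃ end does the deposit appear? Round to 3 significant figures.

The fronts meet when d_NH₃ + d_HI = L with d_NH₃/d_HI = √(M_HI/M_NH₃) (Graham's law). Here √(M_HI/M_NH₃) = √(127.91/17.03) = 2.741.
With d_NH₃ + d_HI = 1.52 m, d_HI = 1.52/(1 + 2.741) = 0.4064 m.
d_NH₃ = 1.52 − 0.4064 = 1.11 m.

1.11 m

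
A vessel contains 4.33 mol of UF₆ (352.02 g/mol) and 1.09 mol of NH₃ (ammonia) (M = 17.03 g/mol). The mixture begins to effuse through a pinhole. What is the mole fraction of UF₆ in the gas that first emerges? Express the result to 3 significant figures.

Rate_i ∝ x_i/√M_i (Graham's law weighted by mole fraction), so the effusate composition follows n_i/√M_i.
So x_UF₆ in the escaping gas = (n_UF₆/√M_UF₆) / Σ(n_i/√M_i)
= (4.33/√352.02) / (4.33/√352.02 + 1.09/√17.03) = 0.2308/(0.2308 + 0.2641) = 0.466.

0.466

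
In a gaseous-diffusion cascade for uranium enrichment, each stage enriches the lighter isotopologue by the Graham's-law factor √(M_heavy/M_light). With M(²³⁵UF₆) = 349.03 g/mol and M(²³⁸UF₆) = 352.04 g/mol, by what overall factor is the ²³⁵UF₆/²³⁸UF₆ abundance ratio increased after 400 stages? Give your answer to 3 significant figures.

5.57

The single-stage factor is √(M_heavy/M_light), so 400 stages give [√(352.04/349.03)]^400 = (352.04/349.03)^(400/2).
= 1.00862^200 = 5.57.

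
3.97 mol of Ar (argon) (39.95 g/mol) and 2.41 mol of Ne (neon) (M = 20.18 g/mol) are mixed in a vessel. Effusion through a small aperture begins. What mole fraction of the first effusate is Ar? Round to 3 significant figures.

Each component's effusion rate ∝ (its partial pressure)·(1/√M) ∝ n_i/√M_i.
So x_Ar in the escaping gas = (n_Ar/√M_Ar) / Σ(n_i/√M_i)
= (3.97/√39.95) / (3.97/√39.95 + 2.41/√20.18) = 0.6281/(0.6281 + 0.5365) = 0.539.

0.539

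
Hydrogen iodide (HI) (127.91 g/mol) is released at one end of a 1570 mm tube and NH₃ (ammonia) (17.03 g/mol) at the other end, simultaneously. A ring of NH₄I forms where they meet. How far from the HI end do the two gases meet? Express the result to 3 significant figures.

420 mm

In equal time, each gas travels a distance ∝ its rate ∝ 1/√M, so d_HI/d_NH₃ = √(M_NH₃/M_HI) = √(17.03/127.91) = 0.3649.
With d_HI + d_NH₃ = 1570 mm, d_NH₃ = 1570/(1 + 0.3649) = 1150 mm.
d_HI = 1570 − 1150 = 420 mm.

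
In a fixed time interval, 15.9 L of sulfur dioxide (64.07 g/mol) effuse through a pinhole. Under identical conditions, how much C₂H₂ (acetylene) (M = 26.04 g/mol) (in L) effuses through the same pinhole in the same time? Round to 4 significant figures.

By Graham's law, rate_C₂H₂/rate_SO₂ = √(M_SO₂/M_C₂H₂) = √(64.07/26.04) = √2.460 = 1.569.
So the volume for C₂H₂ is 15.9 × 1.569 = 24.94 L.

24.94 L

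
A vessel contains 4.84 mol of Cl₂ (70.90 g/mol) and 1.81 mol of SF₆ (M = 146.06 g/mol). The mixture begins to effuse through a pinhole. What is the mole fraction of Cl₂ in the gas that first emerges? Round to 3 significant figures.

Each component's effusion rate ∝ (its partial pressure)·(1/√M) ∝ n_i/√M_i.
x_Cl₂(eff) = (n_Cl₂/√M_Cl₂) / (n_Cl₂/√M_Cl₂ + n_SF₆/√M_SF₆)
= (4.84/√70.90) / (4.84/√70.90 + 1.81/√146.06) = 0.5748/(0.5748 + 0.1498) = 0.793.

0.793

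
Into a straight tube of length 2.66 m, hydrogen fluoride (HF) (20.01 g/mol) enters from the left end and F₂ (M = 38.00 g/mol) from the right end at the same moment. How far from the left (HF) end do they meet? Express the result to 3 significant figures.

The fronts meet when d_HF + d_F₂ = L with d_HF/d_F₂ = √(M_F₂/M_HF) (Graham's law). Here √(M_F₂/M_HF) = √(38.00/20.01) = 1.378.
With d_HF + d_F₂ = 2.66 m, d_F₂ = 2.66/(1 + 1.378) = 1.119 m.
d_HF = 2.66 − 1.119 = 1.54 m.

1.54 m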